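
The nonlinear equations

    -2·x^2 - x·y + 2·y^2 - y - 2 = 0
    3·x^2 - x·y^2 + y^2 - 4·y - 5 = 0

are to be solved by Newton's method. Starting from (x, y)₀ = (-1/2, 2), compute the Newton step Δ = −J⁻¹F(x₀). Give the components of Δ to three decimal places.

At (-1/2, 2): F = (4.500, -6.250).
Jacobian J = [[-4·x - y, -x + 4·y - 1], [6·x - y^2, -2·x·y + 2·y - 4]].
At the point, J = [[0.000, 7.500], [-7.000, 2.000]] (det J = 52.500).
Solving J·Δ = −F gives Δ = (-1.064, -0.600).

(-1.064, -0.600)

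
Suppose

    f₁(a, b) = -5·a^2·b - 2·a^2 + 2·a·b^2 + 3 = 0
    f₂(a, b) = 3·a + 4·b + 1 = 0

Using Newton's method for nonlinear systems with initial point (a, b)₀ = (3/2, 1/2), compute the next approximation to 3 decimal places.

(2.835, -2.376)

At (3/2, 1/2): F = (-6.375, 7.500).
Jacobian J = [[-10·a·b - 4·a + 2·b^2, -5·a^2 + 4·a·b], [3, 4]].
At the point, J = [[-13.000, -8.250], [3.000, 4.000]] (det J = -27.250).
Solving J·Δ = −F gives Δ = (1.335, -2.876).
Then the next iterate is (a, b)₁ = (2.835, -2.376).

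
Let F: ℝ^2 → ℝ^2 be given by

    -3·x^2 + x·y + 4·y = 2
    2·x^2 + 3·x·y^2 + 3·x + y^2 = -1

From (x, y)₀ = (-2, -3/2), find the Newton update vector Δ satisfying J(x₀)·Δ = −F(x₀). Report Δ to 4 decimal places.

At (-2, -3/2): F = (-17.0000, -8.2500).
Jacobian J = [[-6·x + y, x + 4], [4·x + 3·y^2 + 3, 6·x·y + 2·y]].
At the point, J = [[10.5000, 2.0000], [1.7500, 15.0000]] (det J = 154.0000).
Solving J·Δ = −F gives Δ = (1.5487, 0.3693).

(1.5487, 0.3693)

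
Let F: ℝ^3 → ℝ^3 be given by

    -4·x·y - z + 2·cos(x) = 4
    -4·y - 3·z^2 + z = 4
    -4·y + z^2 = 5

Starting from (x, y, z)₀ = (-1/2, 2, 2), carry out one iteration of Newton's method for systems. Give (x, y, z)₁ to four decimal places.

At (-1/2, 2, 2): F = (-0.244835, -22.0000, -9.0000).
Jacobian J = [[-4·y - 2·sin(x), -4·x, -1], [0, -4, -6·z + 1], [0, -4, 2·z]].
At the point, J = [[-7.041149, 2.0000, -1.0000], [0.0000, -4.0000, -11.0000], [0.0000, -4.0000, 4.0000]] (det J = 422.468935).
Solving J·Δ = −F gives Δ = (-0.7970, -3.1167, -0.8667).
Then the next iterate is (x, y, z)₁ = (-1.2970, -1.1167, 1.1333).

(-1.2970, -1.1167, 1.1333)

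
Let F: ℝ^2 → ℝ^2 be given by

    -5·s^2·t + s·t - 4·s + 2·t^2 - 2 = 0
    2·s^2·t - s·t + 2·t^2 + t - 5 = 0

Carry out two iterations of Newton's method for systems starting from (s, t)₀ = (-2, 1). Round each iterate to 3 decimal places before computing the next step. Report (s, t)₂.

(-0.712, 1.063)

At (-2, 1): F = (-14.000, 8.000).
Jacobian J = [[-10·s·t + t - 4, -5·s^2 + s + 4·t], [4·s·t - t, 2·s^2 - s + 4·t + 1]].
At the point, J = [[17.000, -18.000], [-9.000, 15.000]] (det J = 93.000).
Solving J·Δ = −F gives Δ = (0.710, -0.108).
Then the next iterate is (s, t)₁ = (-1.290, 0.892).
Round to (-1.290, 0.892) and repeat: F = (-3.82124, 1.60276), J = [[8.39880, -6.04250], [-5.49472, 9.18620]].
Δ = (0.578, 0.171), so (s, t)₂ = (-0.712, 1.063).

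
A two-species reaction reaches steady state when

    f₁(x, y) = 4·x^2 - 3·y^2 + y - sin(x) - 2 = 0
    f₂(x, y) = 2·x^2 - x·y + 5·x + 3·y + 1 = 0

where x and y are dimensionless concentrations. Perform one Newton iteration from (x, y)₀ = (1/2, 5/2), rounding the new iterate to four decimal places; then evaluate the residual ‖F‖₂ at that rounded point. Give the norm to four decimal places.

At (1/2, 5/2): F = (-17.729426, 10.2500).
Jacobian J = [[8·x - cos(x), -6·y + 1], [4·x - y + 5, -x + 3]].
At the point, J = [[3.122417, -14.0000], [4.5000, 2.5000]] (det J = 70.806044).
Solving J·Δ = −F gives Δ = (-1.4007, -1.5788).
Then the next iterate is (x, y)₁ = (-0.9007, 0.9212).
Re-evaluating at (-0.9007, 0.9212): F = (0.404175, 1.712346), so ‖F‖₂ = 1.7594.

1.7594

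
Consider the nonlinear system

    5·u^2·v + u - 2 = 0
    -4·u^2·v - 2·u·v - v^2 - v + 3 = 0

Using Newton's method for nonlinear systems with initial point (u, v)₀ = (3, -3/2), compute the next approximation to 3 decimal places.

At (3, -3/2): F = (-66.500, 65.250).
Jacobian J = [[10·u·v + 1, 5·u^2], [-8·u·v - 2·v, -4·u^2 - 2·u - 2·v - 1]].
At the point, J = [[-44.000, 45.000], [39.000, -40.000]] (det J = 5.000).
Solving J·Δ = −F gives Δ = (55.250, 55.500).
Then the next iterate is (u, v)₁ = (58.250, 54.000).

(58.250, 54.000)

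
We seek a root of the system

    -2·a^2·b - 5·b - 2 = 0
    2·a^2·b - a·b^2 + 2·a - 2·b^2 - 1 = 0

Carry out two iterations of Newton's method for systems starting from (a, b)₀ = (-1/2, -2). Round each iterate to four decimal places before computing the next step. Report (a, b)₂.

At (-1/2, -2): F = (9.0000, -9.0000).
Jacobian J = [[-4·a·b, -2·a^2 - 5], [4·a·b - b^2 + 2, 2·a^2 - 2·a·b - 4·b]].
At the point, J = [[-4.0000, -5.5000], [2.0000, 6.5000]] (det J = -15.0000).
Solving J·Δ = −F gives Δ = (0.6000, 1.2000).
Then the next iterate is (a, b)₁ = (0.1000, -0.8000).
Round to (0.1000, -0.8000) and repeat: F = (2.0160, -2.1600), J = [[0.3200, -5.0200], [1.0400, 3.3800]].
Δ = (0.6393, 0.4423), so (a, b)₂ = (0.7393, -0.3577).

(0.7393, -0.3577)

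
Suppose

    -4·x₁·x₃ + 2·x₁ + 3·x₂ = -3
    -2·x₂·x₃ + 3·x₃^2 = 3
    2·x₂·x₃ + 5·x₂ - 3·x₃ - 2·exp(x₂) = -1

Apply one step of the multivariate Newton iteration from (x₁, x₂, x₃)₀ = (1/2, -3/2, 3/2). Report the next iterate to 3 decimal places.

(1.189, 0.453, 1.301)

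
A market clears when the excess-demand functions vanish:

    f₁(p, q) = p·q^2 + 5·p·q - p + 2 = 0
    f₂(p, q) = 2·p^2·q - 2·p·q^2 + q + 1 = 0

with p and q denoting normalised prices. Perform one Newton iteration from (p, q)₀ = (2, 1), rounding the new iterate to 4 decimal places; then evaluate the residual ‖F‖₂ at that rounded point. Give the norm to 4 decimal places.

4.2546

At (2, 1): F = (12.0000, 6.0000).
Jacobian J = [[q^2 + 5·q - 1, 2·p·q + 5·p], [4·p·q - 2·q^2, 2·p^2 - 4·p·q + 1]].
At the point, J = [[5.0000, 14.0000], [6.0000, 1.0000]] (det J = -79.0000).
Solving J·Δ = −F gives Δ = (-0.9114, -0.5316).
Then the next iterate is (p, q)₁ = (1.0886, 0.4684).
Re-evaluating at (1.0886, 0.4684): F = (3.699738, 2.100880), so ‖F‖₂ = 4.2546.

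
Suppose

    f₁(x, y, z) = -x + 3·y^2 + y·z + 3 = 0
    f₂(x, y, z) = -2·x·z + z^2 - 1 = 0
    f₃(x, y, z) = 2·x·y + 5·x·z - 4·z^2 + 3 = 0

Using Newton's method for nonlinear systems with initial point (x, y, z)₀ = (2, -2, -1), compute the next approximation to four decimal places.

(1.2044, -0.8467, -0.5985)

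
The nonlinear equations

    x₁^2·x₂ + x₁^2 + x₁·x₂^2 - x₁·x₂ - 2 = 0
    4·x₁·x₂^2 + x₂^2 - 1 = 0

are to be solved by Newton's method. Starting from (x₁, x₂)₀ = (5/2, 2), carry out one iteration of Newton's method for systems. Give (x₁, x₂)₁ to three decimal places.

(1.807, 1.275)

At (5/2, 2): F = (21.750, 43.000).
Jacobian J = [[2·x₁·x₂ + 2·x₁ + x₂^2 - x₂, x₁^2 + 2·x₁·x₂ - x₁], [4·x₂^2, 8·x₁·x₂ + 2·x₂]].
At the point, J = [[17.000, 13.750], [16.000, 44.000]] (det J = 528.000).
Solving J·Δ = −F gives Δ = (-0.693, -0.725).
Then the next iterate is (x₁, x₂)₁ = (1.807, 1.275).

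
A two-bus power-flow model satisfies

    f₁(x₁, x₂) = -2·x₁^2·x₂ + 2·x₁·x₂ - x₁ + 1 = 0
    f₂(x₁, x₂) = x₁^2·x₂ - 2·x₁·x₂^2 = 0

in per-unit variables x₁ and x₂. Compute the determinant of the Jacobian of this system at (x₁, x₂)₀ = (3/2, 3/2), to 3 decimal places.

J = [[-4·x₁·x₂ + 2·x₂ - 1, -2·x₁^2 + 2·x₁], [2·x₁·x₂ - 2·x₂^2, x₁^2 - 4·x₁·x₂]].
At the point, J = [[-7.000, -1.500], [0.000, -6.750]].
det J = 47.250.

47.250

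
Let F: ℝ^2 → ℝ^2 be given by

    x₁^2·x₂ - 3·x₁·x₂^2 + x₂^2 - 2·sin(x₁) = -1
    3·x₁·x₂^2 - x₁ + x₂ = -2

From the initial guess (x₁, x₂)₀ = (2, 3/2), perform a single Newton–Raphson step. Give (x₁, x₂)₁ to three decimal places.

(1.233, 0.943)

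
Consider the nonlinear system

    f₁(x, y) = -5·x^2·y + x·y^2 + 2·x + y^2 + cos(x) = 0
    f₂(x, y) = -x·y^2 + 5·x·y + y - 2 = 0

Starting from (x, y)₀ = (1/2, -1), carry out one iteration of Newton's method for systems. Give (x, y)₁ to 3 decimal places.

(1.060, 1.081)

At (1/2, -1): F = (4.62758, -6.000).
Jacobian J = [[-10·x·y + y^2 - sin(x) + 2, -5·x^2 + 2·x·y + 2·y], [-y^2 + 5·y, -2·x·y + 5·x + 1]].
At the point, J = [[7.52057, -4.250], [-6.000, 4.500]] (det J = 8.34259).
Solving J·Δ = −F gives Δ = (0.560, 2.081).
Then the next iterate is (x, y)₁ = (1.060, 1.081).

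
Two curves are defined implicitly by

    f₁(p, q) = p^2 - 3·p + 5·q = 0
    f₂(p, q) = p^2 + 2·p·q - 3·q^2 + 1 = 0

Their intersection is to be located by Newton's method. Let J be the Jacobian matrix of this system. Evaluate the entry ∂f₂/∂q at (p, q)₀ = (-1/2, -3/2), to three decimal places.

8.000

∂f₂/∂q = 2·p - 6·q.
At (-1/2, -3/2) this is 8.000.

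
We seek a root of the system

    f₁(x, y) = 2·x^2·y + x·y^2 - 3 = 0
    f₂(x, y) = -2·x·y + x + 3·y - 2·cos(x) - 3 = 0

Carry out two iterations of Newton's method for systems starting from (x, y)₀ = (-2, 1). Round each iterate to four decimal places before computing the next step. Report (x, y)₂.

At (-2, 1): F = (3.0000, 2.832294).
Jacobian J = [[4·x·y + y^2, 2·x^2 + 2·x·y], [-2·y + 2·sin(x) + 1, -2·x + 3]].
At the point, J = [[-7.0000, 4.0000], [-2.818595, 7.0000]] (det J = -37.725621).
Solving J·Δ = −F gives Δ = (0.2563, -0.3014).
Then the next iterate is (x, y)₁ = (-1.7437, 0.6986).
Round to (-1.7437, 0.6986) and repeat: F = (0.397173, 0.132485), J = [[-4.384553, 3.644682], [-2.367379, 6.4874]].
Δ = (0.1057, 0.0181), so (x, y)₂ = (-1.6380, 0.7167).

(-1.6380, 0.7167)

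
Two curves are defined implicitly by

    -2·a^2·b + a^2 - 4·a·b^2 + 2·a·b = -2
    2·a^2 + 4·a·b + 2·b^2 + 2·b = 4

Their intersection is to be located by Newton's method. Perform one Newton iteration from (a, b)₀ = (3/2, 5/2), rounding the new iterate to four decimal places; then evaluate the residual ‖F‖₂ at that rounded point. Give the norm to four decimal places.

69.4818

At (3/2, 5/2): F = (-37.0000, 33.0000).
Jacobian J = [[-4·a·b + 2·a - 4·b^2 + 2·b, -2·a^2 - 8·a·b + 2·a], [4·a + 4·b, 4·a + 4·b + 2]].
At the point, J = [[-32.0000, -31.5000], [16.0000, 18.0000]] (det J = -72.0000).
Solving J·Δ = −F gives Δ = (5.1875, -6.4444).
Then the next iterate is (a, b)₁ = (6.6875, -3.9444).
Re-evaluating at (6.6875, -3.9444): F = (-69.409897, 3.160395), so ‖F‖₂ = 69.4818.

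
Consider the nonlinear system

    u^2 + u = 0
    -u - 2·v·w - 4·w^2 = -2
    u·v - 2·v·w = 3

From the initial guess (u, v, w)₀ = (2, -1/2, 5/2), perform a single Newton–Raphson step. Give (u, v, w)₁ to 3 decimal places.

At (2, -1/2, 5/2): F = (6.000, -22.500, -1.500).
Jacobian J = [[2·u + 1, 0, 0], [-1, -2·w, -2·v - 8·w], [v, u - 2·w, -2·v]].
At the point, J = [[5.000, 0.000, 0.000], [-1.000, -5.000, -19.000], [-0.500, -3.000, 1.000]] (det J = -310.000).
Solving J·Δ = −F gives Δ = (-1.200, -0.619, -0.958).
Then the next iterate is (u, v, w)₁ = (0.800, -1.119, 1.542).

(0.800, -1.119, 1.542)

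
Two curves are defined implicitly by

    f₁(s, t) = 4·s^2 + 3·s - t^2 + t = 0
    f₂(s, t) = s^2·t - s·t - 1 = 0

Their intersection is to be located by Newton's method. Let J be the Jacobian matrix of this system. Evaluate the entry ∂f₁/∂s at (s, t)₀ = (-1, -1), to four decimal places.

-5.0000

∂f₁/∂s = 8·s + 3.
At (-1, -1) this is -5.0000.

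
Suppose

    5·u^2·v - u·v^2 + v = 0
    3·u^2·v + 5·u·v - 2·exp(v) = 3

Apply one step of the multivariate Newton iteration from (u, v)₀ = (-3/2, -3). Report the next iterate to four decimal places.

(-1.1765, 0.5700)

At (-3/2, -3): F = (-23.2500, -0.849574).
Jacobian J = [[10·u·v - v^2, 5·u^2 - 2·u·v + 1], [6·u·v + 5·v, 3·u^2 + 5·u - 2·exp(v)]].
At the point, J = [[36.0000, 3.2500], [12.0000, -0.849574]] (det J = -69.584669).
Solving J·Δ = −F gives Δ = (0.3235, 3.5700).
Then the next iterate is (u, v)₁ = (-1.1765, 0.5700).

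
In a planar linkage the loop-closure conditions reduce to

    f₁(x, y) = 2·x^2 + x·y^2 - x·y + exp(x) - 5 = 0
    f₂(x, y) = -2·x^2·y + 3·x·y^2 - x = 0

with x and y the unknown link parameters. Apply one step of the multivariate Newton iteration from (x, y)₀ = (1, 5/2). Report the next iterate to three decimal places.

(1.056, 1.486)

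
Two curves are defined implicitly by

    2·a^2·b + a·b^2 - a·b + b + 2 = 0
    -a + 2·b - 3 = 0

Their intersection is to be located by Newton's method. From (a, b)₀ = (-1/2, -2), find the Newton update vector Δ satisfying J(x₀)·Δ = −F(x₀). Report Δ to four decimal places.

At (-1/2, -2): F = (-4.0000, -6.5000).
Jacobian J = [[4·a·b + b^2 - b, 2·a^2 + 2·a·b - a + 1], [-1, 2]].
At the point, J = [[10.0000, 4.0000], [-1.0000, 2.0000]] (det J = 24.0000).
Solving J·Δ = −F gives Δ = (-0.7500, 2.8750).

(-0.7500, 2.8750)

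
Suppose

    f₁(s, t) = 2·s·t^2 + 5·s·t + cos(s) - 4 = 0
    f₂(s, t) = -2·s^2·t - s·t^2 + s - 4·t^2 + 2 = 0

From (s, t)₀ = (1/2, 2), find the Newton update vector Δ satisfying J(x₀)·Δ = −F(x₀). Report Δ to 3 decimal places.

At (1/2, 2): F = (5.87758, -16.500).
Jacobian J = [[2·t^2 + 5·t - sin(s), 4·s·t + 5·s], [-4·s·t - t^2 + 1, -2·s^2 - 2·s·t - 8·t]].
At the point, J = [[17.52057, 6.500], [-7.000, -18.500]] (det J = -278.63063).
Solving J·Δ = −F gives Δ = (-0.005, -0.890).

(-0.005, -0.890)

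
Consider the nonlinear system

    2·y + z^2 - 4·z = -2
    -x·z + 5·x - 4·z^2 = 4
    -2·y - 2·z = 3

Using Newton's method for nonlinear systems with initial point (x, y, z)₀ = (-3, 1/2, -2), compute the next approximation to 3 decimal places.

(-1.214, -1.000, -0.500)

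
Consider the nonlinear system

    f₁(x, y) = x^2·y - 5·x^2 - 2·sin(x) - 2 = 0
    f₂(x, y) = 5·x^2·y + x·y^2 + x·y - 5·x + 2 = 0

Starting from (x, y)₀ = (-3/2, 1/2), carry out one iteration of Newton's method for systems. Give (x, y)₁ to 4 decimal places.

(-0.6579, 0.0024)

At (-3/2, 1/2): F = (-10.130010, 14.0000).
Jacobian J = [[2·x·y - 10·x - 2·cos(x), x^2], [10·x·y + y^2 + y - 5, 5·x^2 + 2·x·y + x]].
At the point, J = [[13.358526, 2.2500], [-11.7500, 8.2500]] (det J = 136.645336).
Solving J·Δ = −F gives Δ = (0.8421, -0.4976).
Then the next iterate is (x, y)₁ = (-0.6579, 0.0024).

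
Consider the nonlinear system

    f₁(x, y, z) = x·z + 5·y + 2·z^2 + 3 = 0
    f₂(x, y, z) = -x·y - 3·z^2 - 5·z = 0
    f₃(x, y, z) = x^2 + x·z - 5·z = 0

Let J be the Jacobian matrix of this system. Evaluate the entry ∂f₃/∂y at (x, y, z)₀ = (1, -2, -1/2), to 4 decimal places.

0.0000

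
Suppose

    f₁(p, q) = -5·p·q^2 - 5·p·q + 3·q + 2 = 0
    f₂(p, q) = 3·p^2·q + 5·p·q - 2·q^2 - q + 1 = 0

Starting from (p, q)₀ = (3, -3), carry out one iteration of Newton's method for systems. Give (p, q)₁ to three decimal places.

(1.476, -2.343)

At (3, -3): F = (-97.000, -140.000).
Jacobian J = [[-5·q^2 - 5·q, -10·p·q - 5·p + 3], [6·p·q + 5·q, 3·p^2 + 5·p - 4·q - 1]].
At the point, J = [[-30.000, 78.000], [-69.000, 53.000]] (det J = 3792.000).
Solving J·Δ = −F gives Δ = (-1.524, 0.657).
Then the next iterate is (p, q)₁ = (1.476, -2.343).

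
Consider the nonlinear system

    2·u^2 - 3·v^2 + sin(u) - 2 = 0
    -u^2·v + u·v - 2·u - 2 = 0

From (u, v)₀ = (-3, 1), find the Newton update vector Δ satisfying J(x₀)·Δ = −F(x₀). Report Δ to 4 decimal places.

(1.0884, -0.2132)

At (-3, 1): F = (12.858880, -8.0000).
Jacobian J = [[4·u + cos(u), -6·v], [-2·u·v + v - 2, -u^2 + u]].
At the point, J = [[-12.989992, -6.0000], [5.0000, -12.0000]] (det J = 185.879910).
Solving J·Δ = −F gives Δ = (1.0884, -0.2132).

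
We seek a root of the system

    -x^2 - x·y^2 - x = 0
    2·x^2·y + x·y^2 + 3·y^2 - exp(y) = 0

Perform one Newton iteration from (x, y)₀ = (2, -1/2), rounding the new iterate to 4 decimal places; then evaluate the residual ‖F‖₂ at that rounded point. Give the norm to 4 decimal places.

At (2, -1/2): F = (-6.5000, -3.356531).
Jacobian J = [[-2·x - y^2 - 1, -2·x·y], [4·x·y + y^2, 2·x^2 + 2·x·y + 6·y - exp(y)]].
At the point, J = [[-5.2500, 2.0000], [-3.7500, 2.393469]] (det J = -5.065714).
Solving J·Δ = −F gives Δ = (-1.7460, -1.3331).
Then the next iterate is (x, y)₁ = (0.2540, -1.8331).
Re-evaluating at (0.2540, -1.8331): F = (-1.172021, 10.537826), so ‖F‖₂ = 10.6028.

10.6028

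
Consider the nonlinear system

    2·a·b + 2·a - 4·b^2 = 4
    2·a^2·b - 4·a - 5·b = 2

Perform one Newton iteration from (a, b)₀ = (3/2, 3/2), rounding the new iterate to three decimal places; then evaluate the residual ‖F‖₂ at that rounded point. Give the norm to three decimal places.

At (3/2, 3/2): F = (-5.500, -8.750).
Jacobian J = [[2·b + 2, 2·a - 8·b], [4·a·b - 4, 2·a^2 - 5]].
At the point, J = [[5.000, -9.000], [5.000, -0.500]] (det J = 42.500).
Solving J·Δ = −F gives Δ = (1.788, 0.382).
Then the next iterate is (a, b)₁ = (3.288, 1.882).
Re-evaluating at (3.288, 1.882): F = (0.78434, 16.13039), so ‖F‖₂ = 16.149.

16.149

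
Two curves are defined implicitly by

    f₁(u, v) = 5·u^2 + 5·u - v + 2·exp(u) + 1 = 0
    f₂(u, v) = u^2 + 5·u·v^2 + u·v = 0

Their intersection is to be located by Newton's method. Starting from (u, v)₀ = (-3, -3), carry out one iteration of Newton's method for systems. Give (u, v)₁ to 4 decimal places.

At (-3, -3): F = (34.099574, -117.0000).
Jacobian J = [[10·u + 2·exp(u) + 5, -1], [2·u + 5·v^2 + v, 10·u·v + u]].
At the point, J = [[-24.900426, -1.0000], [36.0000, 87.0000]] (det J = -2130.337050).
Solving J·Δ = −F gives Δ = (1.3377, 0.7913).
Then the next iterate is (u, v)₁ = (-1.6623, -2.2087).

(-1.6623, -2.2087)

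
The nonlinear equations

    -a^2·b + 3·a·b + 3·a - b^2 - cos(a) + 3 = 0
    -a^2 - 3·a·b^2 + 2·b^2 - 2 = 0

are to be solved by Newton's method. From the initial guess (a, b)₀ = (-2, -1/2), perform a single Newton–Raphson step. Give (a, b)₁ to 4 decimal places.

At (-2, -1/2): F = (2.166147, -4.0000).
Jacobian J = [[-2·a·b + 3·b + sin(a) + 3, -a^2 + 3·a - 2·b], [-2·a - 3·b^2, -6·a·b + 4·b]].
At the point, J = [[-1.409297, -9.0000], [3.2500, -8.0000]] (det J = 40.524379).
Solving J·Δ = −F gives Δ = (1.3160, 0.0346).
Then the next iterate is (a, b)₁ = (-0.6840, -0.4654).

(-0.6840, -0.4654)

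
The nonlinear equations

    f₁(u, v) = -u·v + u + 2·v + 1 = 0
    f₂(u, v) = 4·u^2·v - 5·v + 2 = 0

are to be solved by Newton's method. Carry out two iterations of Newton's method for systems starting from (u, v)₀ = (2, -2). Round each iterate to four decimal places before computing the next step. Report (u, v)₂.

(1.1938, -2.7930)

At (2, -2): F = (3.0000, -20.0000).
Jacobian J = [[-v + 1, -u + 2], [8·u·v, 4·u^2 - 5]].
At the point, J = [[3.0000, 0.0000], [-32.0000, 11.0000]] (det J = 33.0000).
Solving J·Δ = −F gives Δ = (-1.0000, -1.0909).
Then the next iterate is (u, v)₁ = (1.0000, -3.0909).
Round to (1.0000, -3.0909) and repeat: F = (-1.0909, 5.0909), J = [[4.0909, 1.0000], [-24.7272, -1.0000]].
Δ = (0.1938, 0.2979), so (u, v)₂ = (1.1938, -2.7930).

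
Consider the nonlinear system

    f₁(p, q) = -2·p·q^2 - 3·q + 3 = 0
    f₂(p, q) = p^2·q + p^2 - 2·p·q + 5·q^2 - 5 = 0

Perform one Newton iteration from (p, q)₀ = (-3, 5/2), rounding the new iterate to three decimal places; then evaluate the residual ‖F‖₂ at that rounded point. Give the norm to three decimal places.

33.032

At (-3, 5/2): F = (33.000, 72.750).
Jacobian J = [[-2·q^2, -4·p·q - 3], [2·p·q + 2·p - 2·q, p^2 - 2·p + 10·q]].
At the point, J = [[-12.500, 27.000], [-26.000, 40.000]] (det J = 202.000).
Solving J·Δ = −F gives Δ = (3.189, 0.254).
Then the next iterate is (p, q)₁ = (0.189, 2.754).
Re-evaluating at (0.189, 2.754): F = (-8.12895, 32.01566), so ‖F‖₂ = 33.032.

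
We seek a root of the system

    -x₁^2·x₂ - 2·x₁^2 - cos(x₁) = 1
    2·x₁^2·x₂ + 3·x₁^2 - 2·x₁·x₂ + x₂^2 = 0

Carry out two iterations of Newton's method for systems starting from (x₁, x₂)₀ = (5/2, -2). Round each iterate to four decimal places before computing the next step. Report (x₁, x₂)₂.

At (5/2, -2): F = (-0.198856, 7.7500).
Jacobian J = [[-2·x₁·x₂ - 4·x₁ + sin(x₁), -x₁^2], [4·x₁·x₂ + 6·x₁ - 2·x₂, 2·x₁^2 - 2·x₁ + 2·x₂]].
At the point, J = [[0.598472, -6.2500], [-1.0000, 3.5000]] (det J = -4.155347).
Solving J·Δ = −F gives Δ = (11.4892, 1.0683).
Then the next iterate is (x₁, x₂)₁ = (13.9892, -0.9317).
Round to (13.9892, -0.9317) and repeat: F = (-210.211298, 249.365565), J = [[-28.900252, -195.697717], [33.663649, 361.553633]].
Δ = (-7.0453, -0.0337), so (x₁, x₂)₂ = (6.9439, -0.9654).

(6.9439, -0.9654)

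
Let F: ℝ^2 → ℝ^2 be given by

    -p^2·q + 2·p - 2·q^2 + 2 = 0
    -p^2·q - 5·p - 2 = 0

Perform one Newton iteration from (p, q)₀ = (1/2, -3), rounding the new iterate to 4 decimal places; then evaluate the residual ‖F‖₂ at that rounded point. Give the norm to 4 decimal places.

At (1/2, -3): F = (-14.2500, -3.7500).
Jacobian J = [[-2·p·q + 2, -p^2 - 4·q], [-2·p·q - 5, -p^2]].
At the point, J = [[5.0000, 11.7500], [-2.0000, -0.2500]] (det J = 22.2500).
Solving J·Δ = −F gives Δ = (-2.1404, 2.1236).
Then the next iterate is (p, q)₁ = (-1.6404, -0.8764).
Re-evaluating at (-1.6404, -0.8764): F = (-0.458639, 8.560315), so ‖F‖₂ = 8.5726.

8.5726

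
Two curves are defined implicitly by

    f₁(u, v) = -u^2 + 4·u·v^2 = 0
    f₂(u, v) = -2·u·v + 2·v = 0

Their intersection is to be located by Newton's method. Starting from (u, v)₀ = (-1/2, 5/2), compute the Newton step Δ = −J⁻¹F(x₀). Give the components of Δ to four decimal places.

At (-1/2, 5/2): F = (-12.7500, 7.5000).
Jacobian J = [[-2·u + 4·v^2, 8·u·v], [-2·v, -2·u + 2]].
At the point, J = [[26.0000, -10.0000], [-5.0000, 3.0000]] (det J = 28.0000).
Solving J·Δ = −F gives Δ = (-1.3125, -4.6875).

(-1.3125, -4.6875)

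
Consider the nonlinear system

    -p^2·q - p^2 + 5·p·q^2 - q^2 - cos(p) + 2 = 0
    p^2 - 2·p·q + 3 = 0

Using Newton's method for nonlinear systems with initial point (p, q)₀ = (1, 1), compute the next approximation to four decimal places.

(-4.6801, 2.0000)

At (1, 1): F = (3.459698, 2.0000).
Jacobian J = [[-2·p·q - 2·p + 5·q^2 + sin(p), -p^2 + 10·p·q - 2·q], [2·p - 2·q, -2·p]].
At the point, J = [[1.841471, 7.0000], [0.0000, -2.0000]] (det J = -3.682942).
Solving J·Δ = −F gives Δ = (-5.6801, 1.0000).
Then the next iterate is (p, q)₁ = (-4.6801, 2.0000).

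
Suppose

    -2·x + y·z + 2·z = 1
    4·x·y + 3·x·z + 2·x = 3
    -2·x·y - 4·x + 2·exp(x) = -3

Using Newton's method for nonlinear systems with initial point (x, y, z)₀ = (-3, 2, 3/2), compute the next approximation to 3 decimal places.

(9.680, 14.180, 0.523)

At (-3, 2, 3/2): F = (11.000, -46.500, 27.09957).
Jacobian J = [[-2, z, y + 2], [4·y + 3·z + 2, 4·x, 3·x], [-2·y + 2·exp(x) - 4, -2·x, 0]].
At the point, J = [[-2.000, 1.500, 4.000], [14.500, -12.000, -9.000], [-7.90043, 6.000, 0.000]] (det J = -32.56469).
Solving J·Δ = −F gives Δ = (12.680, 12.180, -0.977).
Then the next iterate is (x, y, z)₁ = (9.680, 14.180, 0.523).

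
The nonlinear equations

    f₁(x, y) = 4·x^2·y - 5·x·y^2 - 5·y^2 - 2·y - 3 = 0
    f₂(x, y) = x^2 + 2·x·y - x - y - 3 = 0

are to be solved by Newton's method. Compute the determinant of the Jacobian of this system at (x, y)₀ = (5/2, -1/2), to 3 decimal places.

-166.500

J = [[8·x·y - 5·y^2, 4·x^2 - 10·x·y - 10·y - 2], [2·x + 2·y - 1, 2·x - 1]].
At the point, J = [[-11.250, 40.500], [3.000, 4.000]].
det J = -166.500.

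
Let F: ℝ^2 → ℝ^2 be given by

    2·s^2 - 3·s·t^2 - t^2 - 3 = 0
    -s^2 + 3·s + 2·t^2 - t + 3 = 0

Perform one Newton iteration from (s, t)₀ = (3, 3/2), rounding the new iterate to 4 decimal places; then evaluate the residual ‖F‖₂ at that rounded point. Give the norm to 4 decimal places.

8.4299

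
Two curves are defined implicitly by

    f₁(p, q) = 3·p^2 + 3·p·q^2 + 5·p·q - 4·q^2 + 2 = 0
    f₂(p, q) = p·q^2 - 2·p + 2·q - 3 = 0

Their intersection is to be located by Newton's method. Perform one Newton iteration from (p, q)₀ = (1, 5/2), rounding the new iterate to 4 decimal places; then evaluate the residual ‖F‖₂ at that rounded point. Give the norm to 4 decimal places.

At (1, 5/2): F = (11.2500, 6.2500).
Jacobian J = [[6·p + 3·q^2 + 5·q, 6·p·q + 5·p - 8·q], [q^2 - 2, 2·p·q + 2]].
At the point, J = [[37.2500, 0.0000], [4.2500, 7.0000]] (det J = 260.7500).
Solving J·Δ = −F gives Δ = (-0.3020, -0.7095).
Then the next iterate is (p, q)₁ = (0.6980, 1.7905).
Re-evaluating at (0.6980, 1.7905): F = (3.600030, 1.422711), so ‖F‖₂ = 3.8710.

3.8710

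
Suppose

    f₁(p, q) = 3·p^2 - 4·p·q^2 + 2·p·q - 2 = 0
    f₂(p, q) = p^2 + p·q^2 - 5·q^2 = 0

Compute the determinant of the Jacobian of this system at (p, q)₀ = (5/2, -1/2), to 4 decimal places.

-46.2500

J = [[6·p - 4·q^2 + 2·q, -8·p·q + 2·p], [2·p + q^2, 2·p·q - 10·q]].
At the point, J = [[13.0000, 15.0000], [5.2500, 2.5000]].
det J = -46.2500.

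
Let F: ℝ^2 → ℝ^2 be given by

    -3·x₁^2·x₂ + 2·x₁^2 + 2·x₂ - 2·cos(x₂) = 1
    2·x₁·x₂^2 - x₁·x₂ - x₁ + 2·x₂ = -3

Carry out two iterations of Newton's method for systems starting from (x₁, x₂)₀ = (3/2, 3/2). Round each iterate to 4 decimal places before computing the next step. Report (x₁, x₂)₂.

At (3/2, 3/2): F = (-3.766474, 9.0000).
Jacobian J = [[-6·x₁·x₂ + 4·x₁, -3·x₁^2 + 2·sin(x₂) + 2], [2·x₂^2 - x₂ - 1, 4·x₁·x₂ - x₁ + 2]].
At the point, J = [[-7.5000, -2.755010], [2.0000, 9.5000]] (det J = -65.739980).
Solving J·Δ = −F gives Δ = (-0.1671, -0.9122).
Then the next iterate is (x₁, x₂)₁ = (1.3329, 0.5878).
Round to (1.3329, 0.5878) and repeat: F = (-1.068376, 2.980279), J = [[0.630728, -2.220804], [-0.896782, 3.801014]].
Δ = (-6.3024, -2.2710), so (x₁, x₂)₂ = (-4.9695, -1.6832).

(-4.9695, -1.6832)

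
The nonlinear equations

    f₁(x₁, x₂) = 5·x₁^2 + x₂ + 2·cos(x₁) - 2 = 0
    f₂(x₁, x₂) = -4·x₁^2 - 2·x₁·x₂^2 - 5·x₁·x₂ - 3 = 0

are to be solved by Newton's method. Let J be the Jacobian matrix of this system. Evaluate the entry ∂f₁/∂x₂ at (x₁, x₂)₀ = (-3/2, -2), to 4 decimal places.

1.0000

∂f₁/∂x₂ = 1.
At (-3/2, -2) this is 1.0000.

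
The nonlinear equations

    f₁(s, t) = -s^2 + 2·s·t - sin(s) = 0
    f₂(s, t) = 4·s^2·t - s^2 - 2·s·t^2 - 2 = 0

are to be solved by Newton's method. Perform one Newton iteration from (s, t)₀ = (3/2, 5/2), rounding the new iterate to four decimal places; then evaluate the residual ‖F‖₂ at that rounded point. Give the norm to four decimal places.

At (3/2, 5/2): F = (4.252505, -0.5000).
Jacobian J = [[-2·s + 2·t - cos(s), 2·s], [8·s·t - 2·s - 2·t^2, 4·s^2 - 4·s·t]].
At the point, J = [[1.929263, 3.0000], [14.5000, -6.0000]] (det J = -55.075577).
Solving J·Δ = −F gives Δ = (-0.4360, -1.1371).
Then the next iterate is (s, t)₁ = (1.0640, 1.3629).
Re-evaluating at (1.0640, 1.3629): F = (0.893851, -0.913114), so ‖F‖₂ = 1.2778.

1.2778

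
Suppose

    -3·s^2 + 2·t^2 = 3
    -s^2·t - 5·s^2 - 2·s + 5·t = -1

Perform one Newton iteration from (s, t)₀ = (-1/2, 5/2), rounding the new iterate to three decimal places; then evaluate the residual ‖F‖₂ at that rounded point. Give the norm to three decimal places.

33.343

At (-1/2, 5/2): F = (8.750, 12.625).
Jacobian J = [[-6·s, 4·t], [-2·s·t - 10·s - 2, -s^2 + 5]].
At the point, J = [[3.000, 10.000], [5.500, 4.750]] (det J = -40.750).
Solving J·Δ = −F gives Δ = (-2.078, -0.252).
Then the next iterate is (s, t)₁ = (-2.578, 2.248).
Re-evaluating at (-2.578, 2.248): F = (-12.83124, -30.77482), so ‖F‖₂ = 33.343.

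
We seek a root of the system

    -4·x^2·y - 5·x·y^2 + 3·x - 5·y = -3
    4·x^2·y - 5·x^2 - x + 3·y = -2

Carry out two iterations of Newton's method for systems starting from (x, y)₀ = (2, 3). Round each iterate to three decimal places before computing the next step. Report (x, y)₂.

At (2, 3): F = (-144.000, 37.000).
Jacobian J = [[-8·x·y - 5·y^2 + 3, -4·x^2 - 10·x·y - 5], [8·x·y - 10·x - 1, 4·x^2 + 3]].
At the point, J = [[-90.000, -81.000], [27.000, 19.000]] (det J = 477.000).
Solving J·Δ = −F gives Δ = (-0.547, -1.170).
Then the next iterate is (x, y)₁ = (1.453, 1.830).
Round to (1.453, 1.830) and repeat: F = (-41.57481, 10.93500), J = [[-35.01642, -40.03474], [5.74192, 11.44484]].
Δ = (-0.223, -0.844), so (x, y)₂ = (1.230, 0.986).

(1.230, 0.986)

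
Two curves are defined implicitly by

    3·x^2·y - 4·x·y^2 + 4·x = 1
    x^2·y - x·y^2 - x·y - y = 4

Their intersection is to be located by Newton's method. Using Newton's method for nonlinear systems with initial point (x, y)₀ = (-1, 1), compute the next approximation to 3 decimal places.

At (-1, 1): F = (2.000, -2.000).
Jacobian J = [[6·x·y - 4·y^2 + 4, 3·x^2 - 8·x·y], [2·x·y - y^2 - y, x^2 - 2·x·y - x - 1]].
At the point, J = [[-6.000, 11.000], [-4.000, 3.000]] (det J = 26.000).
Solving J·Δ = −F gives Δ = (-1.077, -0.769).
Then the next iterate is (x, y)₁ = (-2.077, 0.231).

(-2.077, 0.231)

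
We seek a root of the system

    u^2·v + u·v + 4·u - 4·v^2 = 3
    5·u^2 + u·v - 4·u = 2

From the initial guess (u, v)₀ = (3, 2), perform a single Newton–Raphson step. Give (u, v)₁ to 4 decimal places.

(1.8012, 0.8554)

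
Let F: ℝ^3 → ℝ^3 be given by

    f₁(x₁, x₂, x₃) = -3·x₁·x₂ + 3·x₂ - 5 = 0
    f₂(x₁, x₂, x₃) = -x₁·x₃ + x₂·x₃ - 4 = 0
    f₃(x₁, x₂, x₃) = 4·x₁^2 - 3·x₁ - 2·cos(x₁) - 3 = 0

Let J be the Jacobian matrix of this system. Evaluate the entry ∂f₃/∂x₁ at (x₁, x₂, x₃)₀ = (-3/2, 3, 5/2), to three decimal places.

∂f₃/∂x₁ = 8·x₁ + 2·sin(x₁) - 3.
At (-3/2, 3, 5/2) this is -16.995.

-16.995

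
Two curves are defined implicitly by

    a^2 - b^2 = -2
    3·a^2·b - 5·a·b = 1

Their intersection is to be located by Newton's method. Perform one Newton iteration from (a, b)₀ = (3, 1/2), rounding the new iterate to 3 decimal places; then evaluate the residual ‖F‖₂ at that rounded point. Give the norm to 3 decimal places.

3.621

At (3, 1/2): F = (10.750, 5.000).
Jacobian J = [[2·a, -2·b], [6·a·b - 5·b, 3·a^2 - 5·a]].
At the point, J = [[6.000, -1.000], [6.500, 12.000]] (det J = 78.500).
Solving J·Δ = −F gives Δ = (-1.707, 0.508).
Then the next iterate is (a, b)₁ = (1.293, 1.008).
Re-evaluating at (1.293, 1.008): F = (2.65578, -2.46105), so ‖F‖₂ = 3.621.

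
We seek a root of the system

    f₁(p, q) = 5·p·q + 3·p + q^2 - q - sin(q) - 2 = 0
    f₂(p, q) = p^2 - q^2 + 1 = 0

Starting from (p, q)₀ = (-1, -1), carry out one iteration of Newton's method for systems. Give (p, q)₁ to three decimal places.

(-0.325, -0.825)

At (-1, -1): F = (2.84147, 1.000).
Jacobian J = [[5·q + 3, 5·p + 2·q - cos(q) - 1], [2·p, -2·q]].
At the point, J = [[-2.000, -8.54030], [-2.000, 2.000]] (det J = -21.08060).
Solving J·Δ = −F gives Δ = (0.675, 0.175).
Then the next iterate is (p, q)₁ = (-0.325, -0.825).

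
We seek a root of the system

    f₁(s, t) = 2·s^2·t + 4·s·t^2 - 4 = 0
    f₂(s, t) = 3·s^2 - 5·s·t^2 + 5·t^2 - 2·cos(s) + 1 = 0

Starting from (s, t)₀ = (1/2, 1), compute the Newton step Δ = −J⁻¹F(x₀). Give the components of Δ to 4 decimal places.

At (1/2, 1): F = (-1.5000, 2.494835).
Jacobian J = [[4·s·t + 4·t^2, 2·s^2 + 8·s·t], [6·s - 5·t^2 + 2·sin(s), -10·s·t + 10·t]].
At the point, J = [[6.0000, 4.5000], [-1.041149, 5.0000]] (det J = 34.685170).
Solving J·Δ = −F gives Δ = (0.5399, -0.3865).

(0.5399, -0.3865)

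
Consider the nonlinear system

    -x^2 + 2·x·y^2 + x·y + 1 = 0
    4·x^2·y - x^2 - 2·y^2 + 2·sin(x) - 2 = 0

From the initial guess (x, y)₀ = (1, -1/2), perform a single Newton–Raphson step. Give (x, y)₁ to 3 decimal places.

(0.774, -0.049)

At (1, -1/2): F = (0.000, -3.81706).
Jacobian J = [[-2·x + 2·y^2 + y, 4·x·y + x], [8·x·y - 2·x + 2·cos(x), 4·x^2 - 4·y]].
At the point, J = [[-2.000, -1.000], [-4.91940, 6.000]] (det J = -16.91940).
Solving J·Δ = −F gives Δ = (-0.226, 0.451).
Then the next iterate is (x, y)₁ = (0.774, -0.049).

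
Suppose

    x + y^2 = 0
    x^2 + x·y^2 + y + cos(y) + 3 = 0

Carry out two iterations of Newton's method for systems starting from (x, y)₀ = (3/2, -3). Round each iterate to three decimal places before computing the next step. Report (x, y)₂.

(0.254, -0.533)

At (3/2, -3): F = (10.500, 14.76001).
Jacobian J = [[1, 2·y], [2·x + y^2, 2·x·y - sin(y) + 1]].
At the point, J = [[1.000, -6.000], [12.000, -7.85888]] (det J = 64.14112).
Solving J·Δ = −F gives Δ = (-0.094, 1.734).
Then the next iterate is (x, y)₁ = (1.406, -1.266).
Round to (1.406, -1.266) and repeat: F = (3.00876, 6.26441), J = [[1.000, -2.532], [4.41476, -1.60608]].
Δ = (-1.152, 0.733), so (x, y)₂ = (0.254, -0.533).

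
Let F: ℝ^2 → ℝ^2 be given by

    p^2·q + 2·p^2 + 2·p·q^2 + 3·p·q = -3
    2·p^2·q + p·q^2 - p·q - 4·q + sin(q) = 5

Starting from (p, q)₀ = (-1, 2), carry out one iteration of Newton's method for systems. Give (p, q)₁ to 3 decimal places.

At (-1, 2): F = (-7.000, -10.09070).
Jacobian J = [[2·p·q + 4·p + 2·q^2 + 3·q, p^2 + 4·p·q + 3·p], [4·p·q + q^2 - q, 2·p^2 + 2·p·q - p + cos(q) - 4]].
At the point, J = [[6.000, -10.000], [-6.000, -5.41615]] (det J = -92.49688).
Solving J·Δ = −F gives Δ = (-0.681, -1.109).
Then the next iterate is (p, q)₁ = (-1.681, 0.891).

(-1.681, 0.891)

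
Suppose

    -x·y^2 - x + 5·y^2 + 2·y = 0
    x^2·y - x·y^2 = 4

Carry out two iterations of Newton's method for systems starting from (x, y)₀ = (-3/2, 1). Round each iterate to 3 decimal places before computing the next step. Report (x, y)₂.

(8.568, 1.923)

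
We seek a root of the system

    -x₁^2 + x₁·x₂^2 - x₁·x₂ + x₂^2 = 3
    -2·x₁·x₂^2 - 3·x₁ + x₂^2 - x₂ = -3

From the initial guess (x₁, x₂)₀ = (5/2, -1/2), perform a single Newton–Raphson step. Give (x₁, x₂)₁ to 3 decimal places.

(0.978, -0.609)

At (5/2, -1/2): F = (-7.125, -5.000).
Jacobian J = [[-2·x₁ + x₂^2 - x₂, 2·x₁·x₂ - x₁ + 2·x₂], [-2·x₂^2 - 3, -4·x₁·x₂ + 2·x₂ - 1]].
At the point, J = [[-4.250, -6.000], [-3.500, 3.000]] (det J = -33.750).
Solving J·Δ = −F gives Δ = (-1.522, -0.109).
Then the next iterate is (x₁, x₂)₁ = (0.978, -0.609).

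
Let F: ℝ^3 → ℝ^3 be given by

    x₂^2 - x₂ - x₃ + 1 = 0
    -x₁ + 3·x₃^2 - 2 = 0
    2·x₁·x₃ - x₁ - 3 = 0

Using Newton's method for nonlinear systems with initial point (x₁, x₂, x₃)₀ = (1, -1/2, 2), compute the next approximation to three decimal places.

(1.474, -0.270, 1.289)

At (1, -1/2, 2): F = (-0.250, 9.000, 0.000).
Jacobian J = [[0, 2·x₂ - 1, -1], [-1, 0, 6·x₃], [2·x₃ - 1, 0, 2·x₁]].
At the point, J = [[0.000, -2.000, -1.000], [-1.000, 0.000, 12.000], [3.000, 0.000, 2.000]] (det J = -76.000).
Solving J·Δ = −F gives Δ = (0.474, 0.230, -0.711).
Then the next iterate is (x₁, x₂, x₃)₁ = (1.474, -0.270, 1.289).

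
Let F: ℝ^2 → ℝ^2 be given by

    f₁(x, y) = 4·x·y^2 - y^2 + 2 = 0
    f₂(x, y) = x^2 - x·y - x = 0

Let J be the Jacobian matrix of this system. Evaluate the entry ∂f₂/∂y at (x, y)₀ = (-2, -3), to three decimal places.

∂f₂/∂y = -x.
At (-2, -3) this is 2.000.

2.000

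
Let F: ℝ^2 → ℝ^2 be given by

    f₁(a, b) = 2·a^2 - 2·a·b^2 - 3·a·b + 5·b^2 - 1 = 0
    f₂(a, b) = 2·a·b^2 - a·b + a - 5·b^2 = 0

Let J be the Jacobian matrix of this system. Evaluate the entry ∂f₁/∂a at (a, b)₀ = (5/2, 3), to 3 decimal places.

-17.000

∂f₁/∂a = 4·a - 2·b^2 - 3·b.
At (5/2, 3) this is -17.000.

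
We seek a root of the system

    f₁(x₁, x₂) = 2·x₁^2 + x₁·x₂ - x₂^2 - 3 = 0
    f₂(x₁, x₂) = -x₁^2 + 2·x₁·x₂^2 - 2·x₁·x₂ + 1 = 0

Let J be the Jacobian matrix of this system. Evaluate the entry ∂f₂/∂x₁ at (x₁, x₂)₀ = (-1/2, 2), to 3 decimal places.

5.000

∂f₂/∂x₁ = -2·x₁ + 2·x₂^2 - 2·x₂.
At (-1/2, 2) this is 5.000.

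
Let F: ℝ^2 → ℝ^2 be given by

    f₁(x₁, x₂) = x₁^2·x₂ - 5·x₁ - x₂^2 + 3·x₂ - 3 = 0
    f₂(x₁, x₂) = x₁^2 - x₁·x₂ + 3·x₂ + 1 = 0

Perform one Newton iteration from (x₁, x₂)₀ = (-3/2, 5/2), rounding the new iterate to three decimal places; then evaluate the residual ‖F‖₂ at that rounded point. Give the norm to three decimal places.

At (-3/2, 5/2): F = (11.375, 14.500).
Jacobian J = [[2·x₁·x₂ - 5, x₁^2 - 2·x₂ + 3], [2·x₁ - x₂, -x₁ + 3]].
At the point, J = [[-12.500, 0.250], [-5.500, 4.500]] (det J = -54.875).
Solving J·Δ = −F gives Δ = (0.867, -2.163).
Then the next iterate is (x₁, x₂)₁ = (-0.633, 0.337).
Re-evaluating at (-0.633, 0.337): F = (1.19746, 2.62501), so ‖F‖₂ = 2.885.

2.885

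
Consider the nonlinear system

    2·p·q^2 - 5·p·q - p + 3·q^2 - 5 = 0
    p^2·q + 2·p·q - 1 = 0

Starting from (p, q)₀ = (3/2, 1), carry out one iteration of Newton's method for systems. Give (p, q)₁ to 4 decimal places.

(0.0948, 1.5287)

At (3/2, 1): F = (-8.0000, 4.2500).
Jacobian J = [[2·q^2 - 5·q - 1, 4·p·q - 5·p + 6·q], [2·p·q + 2·q, p^2 + 2·p]].
At the point, J = [[-4.0000, 4.5000], [5.0000, 5.2500]] (det J = -43.5000).
Solving J·Δ = −F gives Δ = (-1.4052, 0.5287).
Then the next iterate is (p, q)₁ = (0.0948, 1.5287).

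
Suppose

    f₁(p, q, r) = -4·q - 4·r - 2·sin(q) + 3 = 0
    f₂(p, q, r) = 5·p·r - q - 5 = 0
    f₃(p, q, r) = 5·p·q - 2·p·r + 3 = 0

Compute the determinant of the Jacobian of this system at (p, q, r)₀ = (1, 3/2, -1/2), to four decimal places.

J = [[0, -2·cos(q) - 4, -4], [5·r, -1, 5·p], [5·q - 2·r, 5·p, -2·p]].
At the point, J = [[0.0000, -4.141474, -4.0000], [-2.5000, -1.0000, 5.0000], [8.5000, 5.0000, -2.0000]].
det J = -139.3053.

-139.3053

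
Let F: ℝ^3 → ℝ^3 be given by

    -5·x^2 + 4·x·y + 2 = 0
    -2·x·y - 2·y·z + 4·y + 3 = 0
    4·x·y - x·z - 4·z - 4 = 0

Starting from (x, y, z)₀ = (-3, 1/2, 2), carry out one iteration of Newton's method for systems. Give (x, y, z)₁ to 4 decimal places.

(-1.8191, -0.4344, 1.2128)

At (-3, 1/2, 2): F = (-49.0000, 6.0000, -12.0000).
Jacobian J = [[-10·x + 4·y, 4·x, 0], [-2·y, -2·x - 2·z + 4, -2·y], [4·y - z, 4·x, -x - 4]].
At the point, J = [[32.0000, -12.0000, 0.0000], [-1.0000, 6.0000, -1.0000], [0.0000, -12.0000, -1.0000]] (det J = -564.0000).
Solving J·Δ = −F gives Δ = (1.1809, -0.9344, -0.7872).
Then the next iterate is (x, y, z)₁ = (-1.8191, -0.4344, 1.2128).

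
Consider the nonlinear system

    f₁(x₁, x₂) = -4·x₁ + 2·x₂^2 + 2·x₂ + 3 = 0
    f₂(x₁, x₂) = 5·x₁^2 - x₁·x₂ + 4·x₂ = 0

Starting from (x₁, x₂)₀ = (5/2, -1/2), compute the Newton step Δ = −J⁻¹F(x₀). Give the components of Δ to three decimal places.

(-1.875, 11.542)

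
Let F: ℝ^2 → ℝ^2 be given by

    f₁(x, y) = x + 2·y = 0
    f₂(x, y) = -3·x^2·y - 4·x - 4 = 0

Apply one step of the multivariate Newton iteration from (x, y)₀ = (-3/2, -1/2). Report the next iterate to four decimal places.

At (-3/2, -1/2): F = (-2.5000, 5.3750).
Jacobian J = [[1, 2], [-6·x·y - 4, -3·x^2]].
At the point, J = [[1.0000, 2.0000], [-8.5000, -6.7500]] (det J = 10.2500).
Solving J·Δ = −F gives Δ = (-0.5976, 1.5488).
Then the next iterate is (x, y)₁ = (-2.0976, 1.0488).

(-2.0976, 1.0488)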